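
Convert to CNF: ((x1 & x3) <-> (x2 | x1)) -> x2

(x1 | x2) & (~x1 | ~x3 | x2)

((x1 & x3) <-> (x2 | x1)) -> x2
⇔ ~((x1 & x3) <-> (x2 | x1)) | x2   [eliminate ->]
⇔ ~(((x1 & x3) -> (x2 | x1)) & ((x2 | x1) -> (x1 & x3))) | x2   [eliminate <->]
⇔ ~((~(x1 & x3) | x2 | x1) & ((x2 | x1) -> (x1 & x3))) | x2   [eliminate ->]
⇔ ~((~(x1 & x3) | x2 | x1) & (~(x2 | x1) | (x1 & x3))) | x2   [eliminate ->]
⇔ ~(~(x1 & x3) | x2 | x1) | ~(~(x2 | x1) | (x1 & x3)) | x2   [De Morgan]
⇔ (~~(x1 & x3) & ~x2 & ~x1) | ~(~(x2 | x1) | (x1 & x3)) | x2   [De Morgan]
⇔ (x1 & x3 & ~x2 & ~x1) | ~(~(x2 | x1) | (x1 & x3)) | x2   [double negation]
⇔ (x1 & x3 & ~x2 & ~x1) | (~~(x2 | x1) & ~(x1 & x3)) | x2   [De Morgan]
⇔ (x1 & x3 & ~x2 & ~x1) | ((x2 | x1) & ~(x1 & x3)) | x2   [double negation]
⇔ (x1 & x3 & ~x2 & ~x1) | ((x2 | x1) & (~x1 | ~x3)) | x2   [De Morgan]
⇔ (x1 | x2 | x1 | x2) & (x1 | ~x1 | ~x3 | x2) & (x3 | x2 | x1 | x2) & (x3 | ~x1 | ~x3 | x2) & (~x2 | x2 | x1 | x2) & (~x2 | ~x1 | ~x3 | x2) & (~x1 | x2 | x1 | x2) & (~x1 | ~x1 | ~x3 | x2)   [distribute | over &]
⇔ (x1 | x2) & (~x1 | ~x3 | x2)   [simplify]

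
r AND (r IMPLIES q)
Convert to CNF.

r AND (r IMPLIES q)
= r AND (NOT r OR q)   [eliminate IMPLIES]

r AND (NOT r OR q)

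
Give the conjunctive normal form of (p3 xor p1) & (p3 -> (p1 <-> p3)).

(p3 xor p1) & (p3 -> (p1 <-> p3))
≡ (p3 | p1) & ~(p3 & p1) & (p3 -> (p1 <-> p3))   — expand xor
≡ (p3 | p1) & ~(p3 & p1) & (~p3 | (p1 <-> p3))   — eliminate ->
≡ (p3 | p1) & ~(p3 & p1) & (~p3 | ((p1 -> p3) & (p3 -> p1)))   — eliminate <->
≡ (p3 | p1) & ~(p3 & p1) & (~p3 | ((~p1 | p3) & (p3 -> p1)))   — eliminate ->
≡ (p3 | p1) & ~(p3 & p1) & (~p3 | ((~p1 | p3) & (~p3 | p1)))   — eliminate ->
≡ (p3 | p1) & (~p3 | ~p1) & (~p3 | ((~p1 | p3) & (~p3 | p1)))   — De Morgan
≡ (p3 | p1) & (~p3 | ~p1) & (~p3 | ~p1 | p3) & (~p3 | ~p3 | p1)   — distribute | over &
≡ (p3 | p1) & (~p3 | ~p1) & (~p3 | p1)   — simplify

(p3 | p1) & (~p3 | ~p1) & (~p3 | p1)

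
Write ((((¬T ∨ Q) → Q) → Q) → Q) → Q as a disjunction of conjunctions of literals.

(¬T ∧ ¬Q) ∨ Q

((((¬T ∨ Q) → Q) → Q) → Q) → Q
≡ ¬((((¬T ∨ Q) → Q) → Q) → Q) ∨ Q
≡ ¬(¬(((¬T ∨ Q) → Q) → Q) ∨ Q) ∨ Q
≡ ¬(¬(¬((¬T ∨ Q) → Q) ∨ Q) ∨ Q) ∨ Q
≡ ¬(¬(¬(¬(¬T ∨ Q) ∨ Q) ∨ Q) ∨ Q) ∨ Q
≡ (¬¬(¬(¬(¬T ∨ Q) ∨ Q) ∨ Q) ∧ ¬Q) ∨ Q
≡ ((¬(¬(¬T ∨ Q) ∨ Q) ∨ Q) ∧ ¬Q) ∨ Q
≡ (((¬¬(¬T ∨ Q) ∧ ¬Q) ∨ Q) ∧ ¬Q) ∨ Q
≡ ((((¬T ∨ Q) ∧ ¬Q) ∨ Q) ∧ ¬Q) ∨ Q
≡ (¬T ∧ ¬Q ∧ ¬Q) ∨ (Q ∧ ¬Q ∧ ¬Q) ∨ (Q ∧ ¬Q) ∨ Q
≡ (¬T ∧ ¬Q) ∨ Q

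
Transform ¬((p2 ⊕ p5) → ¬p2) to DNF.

p2 ∧ ¬p5

¬((p2 ⊕ p5) → ¬p2)
= ¬(¬(p2 ⊕ p5) ∨ ¬p2)   [eliminate →]
= ¬(¬((p2 ∧ ¬p5) ∨ (¬p2 ∧ p5)) ∨ ¬p2)   [expand ⊕]
= ¬¬((p2 ∧ ¬p5) ∨ (¬p2 ∧ p5)) ∧ ¬¬p2   [De Morgan]
= ((p2 ∧ ¬p5) ∨ (¬p2 ∧ p5)) ∧ ¬¬p2   [double negation]
= ((p2 ∧ ¬p5) ∨ (¬p2 ∧ p5)) ∧ p2   [double negation]
= (p2 ∧ ¬p5 ∧ p2) ∨ (¬p2 ∧ p5 ∧ p2)   [distribute ∧ over ∨]
= p2 ∧ ¬p5   [simplify]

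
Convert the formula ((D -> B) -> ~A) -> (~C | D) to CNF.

((D -> B) -> ~A) -> (~C | D)
⇔ ~((D -> B) -> ~A) | ~C | D   — eliminate ->
⇔ ~(~(D -> B) | ~A) | ~C | D   — eliminate ->
⇔ ~(~(~D | B) | ~A) | ~C | D   — eliminate ->
⇔ (~~(~D | B) & ~~A) | ~C | D   — De Morgan
⇔ ((~D | B) & ~~A) | ~C | D   — double negation
⇔ ((~D | B) & A) | ~C | D   — double negation
⇔ (~D | B | ~C | D) & (A | ~C | D)   — distribute | over &
⇔ A | ~C | D   — simplify

A | ~C | D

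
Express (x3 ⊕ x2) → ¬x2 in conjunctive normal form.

¬x2 ∨ x3

(x3 ⊕ x2) → ¬x2
= ¬(x3 ⊕ x2) ∨ ¬x2   (eliminate →)
= ¬((x3 ∨ x2) ∧ ¬(x3 ∧ x2)) ∨ ¬x2   (expand ⊕)
= ¬(x3 ∨ x2) ∨ ¬¬(x3 ∧ x2) ∨ ¬x2   (De Morgan)
= (¬x3 ∧ ¬x2) ∨ ¬¬(x3 ∧ x2) ∨ ¬x2   (De Morgan)
= (¬x3 ∧ ¬x2) ∨ (x3 ∧ x2) ∨ ¬x2   (double negation)
= (¬x3 ∨ x3 ∨ ¬x2) ∧ (¬x3 ∨ x2 ∨ ¬x2) ∧ (¬x2 ∨ x3 ∨ ¬x2) ∧ (¬x2 ∨ x2 ∨ ¬x2)   (distribute ∨ over ∧)
= ¬x2 ∨ x3   (simplify)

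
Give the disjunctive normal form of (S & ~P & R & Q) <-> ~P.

P | (~P & S & R & Q)

(S & ~P & R & Q) <-> ~P
≡ ((S & ~P & R & Q) -> ~P) & (~P -> (S & ~P & R & Q))   [eliminate <->]
≡ (~(S & ~P & R & Q) | ~P) & (~P -> (S & ~P & R & Q))   [eliminate ->]
≡ (~(S & ~P & R & Q) | ~P) & (~~P | (S & ~P & R & Q))   [eliminate ->]
≡ (~S | ~~P | ~R | ~Q | ~P) & (~~P | (S & ~P & R & Q))   [De Morgan]
≡ (~S | P | ~R | ~Q | ~P) & (~~P | (S & ~P & R & Q))   [double negation]
≡ (~S | P | ~R | ~Q | ~P) & (P | (S & ~P & R & Q))   [double negation]
≡ (~S & P) | (~S & S & ~P & R & Q) | (P & P) | (P & S & ~P & R & Q) | (~R & P) | (~R & S & ~P & R & Q) | (~Q & P) | (~Q & S & ~P & R & Q) | (~P & P) | (~P & S & ~P & R & Q)   [distribute & over |]
≡ P | (~P & S & R & Q)   [simplify]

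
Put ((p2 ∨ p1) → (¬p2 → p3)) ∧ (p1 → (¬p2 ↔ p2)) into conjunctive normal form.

(¬p1 ∨ p2) ∧ (¬p1 ∨ ¬p2)

((p2 ∨ p1) → (¬p2 → p3)) ∧ (p1 → (¬p2 ↔ p2))
⇔ (¬(p2 ∨ p1) ∨ (¬p2 → p3)) ∧ (p1 → (¬p2 ↔ p2))   — eliminate →
⇔ (¬(p2 ∨ p1) ∨ ¬¬p2 ∨ p3) ∧ (p1 → (¬p2 ↔ p2))   — eliminate →
⇔ (¬(p2 ∨ p1) ∨ ¬¬p2 ∨ p3) ∧ (¬p1 ∨ (¬p2 ↔ p2))   — eliminate →
⇔ (¬(p2 ∨ p1) ∨ ¬¬p2 ∨ p3) ∧ (¬p1 ∨ ((¬p2 → p2) ∧ (p2 → ¬p2)))   — eliminate ↔
⇔ (¬(p2 ∨ p1) ∨ ¬¬p2 ∨ p3) ∧ (¬p1 ∨ ((¬¬p2 ∨ p2) ∧ (p2 → ¬p2)))   — eliminate →
⇔ (¬(p2 ∨ p1) ∨ ¬¬p2 ∨ p3) ∧ (¬p1 ∨ ((¬¬p2 ∨ p2) ∧ (¬p2 ∨ ¬p2)))   — eliminate →
⇔ ((¬p2 ∧ ¬p1) ∨ ¬¬p2 ∨ p3) ∧ (¬p1 ∨ ((¬¬p2 ∨ p2) ∧ (¬p2 ∨ ¬p2)))   — De Morgan
⇔ ((¬p2 ∧ ¬p1) ∨ p2 ∨ p3) ∧ (¬p1 ∨ ((¬¬p2 ∨ p2) ∧ (¬p2 ∨ ¬p2)))   — double negation
⇔ ((¬p2 ∧ ¬p1) ∨ p2 ∨ p3) ∧ (¬p1 ∨ ((p2 ∨ p2) ∧ (¬p2 ∨ ¬p2)))   — double negation
⇔ (¬p2 ∨ p2 ∨ p3) ∧ (¬p1 ∨ p2 ∨ p3) ∧ (¬p1 ∨ p2 ∨ p2) ∧ (¬p1 ∨ ¬p2 ∨ ¬p2)   — distribute ∨ over ∧
⇔ (¬p1 ∨ p2) ∧ (¬p1 ∨ ¬p2)   — simplify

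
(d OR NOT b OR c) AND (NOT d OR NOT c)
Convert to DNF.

(d OR NOT b OR c) AND (NOT d OR NOT c)
≡ (d AND NOT d) OR (d AND NOT c) OR (NOT b AND NOT d) OR (NOT b AND NOT c) OR (c AND NOT d) OR (c AND NOT c)   — distribute AND over OR
≡ (d AND NOT c) OR (NOT b AND NOT d) OR (NOT b AND NOT c) OR (c AND NOT d)   — simplify

(d AND NOT c) OR (NOT b AND NOT d) OR (NOT b AND NOT c) OR (c AND NOT d)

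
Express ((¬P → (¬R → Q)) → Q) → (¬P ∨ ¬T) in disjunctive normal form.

((¬P → (¬R → Q)) → Q) → (¬P ∨ ¬T)
≡ ¬((¬P → (¬R → Q)) → Q) ∨ ¬P ∨ ¬T   (eliminate →)
≡ ¬(¬(¬P → (¬R → Q)) ∨ Q) ∨ ¬P ∨ ¬T   (eliminate →)
≡ ¬(¬(¬¬P ∨ (¬R → Q)) ∨ Q) ∨ ¬P ∨ ¬T   (eliminate →)
≡ ¬(¬(¬¬P ∨ ¬¬R ∨ Q) ∨ Q) ∨ ¬P ∨ ¬T   (eliminate →)
≡ (¬¬(¬¬P ∨ ¬¬R ∨ Q) ∧ ¬Q) ∨ ¬P ∨ ¬T   (De Morgan)
≡ ((¬¬P ∨ ¬¬R ∨ Q) ∧ ¬Q) ∨ ¬P ∨ ¬T   (double negation)
≡ ((P ∨ ¬¬R ∨ Q) ∧ ¬Q) ∨ ¬P ∨ ¬T   (double negation)
≡ ((P ∨ R ∨ Q) ∧ ¬Q) ∨ ¬P ∨ ¬T   (double negation)
≡ (P ∧ ¬Q) ∨ (R ∧ ¬Q) ∨ (Q ∧ ¬Q) ∨ ¬P ∨ ¬T   (distribute ∧ over ∨)
≡ (P ∧ ¬Q) ∨ (R ∧ ¬Q) ∨ ¬P ∨ ¬T   (simplify)

(P ∧ ¬Q) ∨ (R ∧ ¬Q) ∨ ¬P ∨ ¬T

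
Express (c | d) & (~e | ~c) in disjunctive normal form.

(c & ~e) | (d & ~e) | (d & ~c)

(c | d) & (~e | ~c)
≡ (c & ~e) | (c & ~c) | (d & ~e) | (d & ~c)   [distribute & over |]
≡ (c & ~e) | (d & ~e) | (d & ~c)   [simplify]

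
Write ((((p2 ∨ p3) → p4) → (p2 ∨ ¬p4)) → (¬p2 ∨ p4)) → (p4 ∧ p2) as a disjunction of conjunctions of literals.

((((p2 ∨ p3) → p4) → (p2 ∨ ¬p4)) → (¬p2 ∨ p4)) → (p4 ∧ p2)
⇔ ¬((((p2 ∨ p3) → p4) → (p2 ∨ ¬p4)) → (¬p2 ∨ p4)) ∨ (p4 ∧ p2)   — eliminate →
⇔ ¬(¬(((p2 ∨ p3) → p4) → (p2 ∨ ¬p4)) ∨ ¬p2 ∨ p4) ∨ (p4 ∧ p2)   — eliminate →
⇔ ¬(¬(¬((p2 ∨ p3) → p4) ∨ p2 ∨ ¬p4) ∨ ¬p2 ∨ p4) ∨ (p4 ∧ p2)   — eliminate →
⇔ ¬(¬(¬(¬(p2 ∨ p3) ∨ p4) ∨ p2 ∨ ¬p4) ∨ ¬p2 ∨ p4) ∨ (p4 ∧ p2)   — eliminate →
⇔ (¬¬(¬(¬(p2 ∨ p3) ∨ p4) ∨ p2 ∨ ¬p4) ∧ ¬¬p2 ∧ ¬p4) ∨ (p4 ∧ p2)   — De Morgan
⇔ ((¬(¬(p2 ∨ p3) ∨ p4) ∨ p2 ∨ ¬p4) ∧ ¬¬p2 ∧ ¬p4) ∨ (p4 ∧ p2)   — double negation
⇔ (((¬¬(p2 ∨ p3) ∧ ¬p4) ∨ p2 ∨ ¬p4) ∧ ¬¬p2 ∧ ¬p4) ∨ (p4 ∧ p2)   — De Morgan
⇔ ((((p2 ∨ p3) ∧ ¬p4) ∨ p2 ∨ ¬p4) ∧ ¬¬p2 ∧ ¬p4) ∨ (p4 ∧ p2)   — double negation
⇔ ((((p2 ∨ p3) ∧ ¬p4) ∨ p2 ∨ ¬p4) ∧ p2 ∧ ¬p4) ∨ (p4 ∧ p2)   — double negation
⇔ (p2 ∧ ¬p4 ∧ p2 ∧ ¬p4) ∨ (p3 ∧ ¬p4 ∧ p2 ∧ ¬p4) ∨ (p2 ∧ p2 ∧ ¬p4) ∨ (¬p4 ∧ p2 ∧ ¬p4) ∨ (p4 ∧ p2)   — distribute ∧ over ∨
⇔ (p2 ∧ ¬p4) ∨ (p4 ∧ p2)   — simplify

(p2 ∧ ¬p4) ∨ (p4 ∧ p2)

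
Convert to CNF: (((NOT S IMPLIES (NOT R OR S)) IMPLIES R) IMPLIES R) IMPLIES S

(R OR S) AND (NOT R OR S)

(((NOT S IMPLIES (NOT R OR S)) IMPLIES R) IMPLIES R) IMPLIES S
≡ NOT (((NOT S IMPLIES (NOT R OR S)) IMPLIES R) IMPLIES R) OR S   [eliminate IMPLIES]
≡ NOT (NOT ((NOT S IMPLIES (NOT R OR S)) IMPLIES R) OR R) OR S   [eliminate IMPLIES]
≡ NOT (NOT (NOT (NOT S IMPLIES (NOT R OR S)) OR R) OR R) OR S   [eliminate IMPLIES]
≡ NOT (NOT (NOT (NOT NOT S OR NOT R OR S) OR R) OR R) OR S   [eliminate IMPLIES]
≡ (NOT NOT (NOT (NOT NOT S OR NOT R OR S) OR R) AND NOT R) OR S   [De Morgan]
≡ ((NOT (NOT NOT S OR NOT R OR S) OR R) AND NOT R) OR S   [double negation]
≡ (((NOT NOT NOT S AND NOT NOT R AND NOT S) OR R) AND NOT R) OR S   [De Morgan]
≡ (((NOT S AND NOT NOT R AND NOT S) OR R) AND NOT R) OR S   [double negation]
≡ (((NOT S AND R AND NOT S) OR R) AND NOT R) OR S   [double negation]
≡ (NOT S OR R OR S) AND (R OR R OR S) AND (NOT S OR R OR S) AND (NOT R OR S)   [distribute OR over AND]
≡ (R OR S) AND (NOT R OR S)   [simplify]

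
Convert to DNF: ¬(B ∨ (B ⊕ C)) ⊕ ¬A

¬(B ∨ (B ⊕ C)) ⊕ ¬A
= (¬(B ∨ (B ⊕ C)) ∧ ¬¬A) ∨ (¬¬(B ∨ (B ⊕ C)) ∧ ¬A)   [expand ⊕]
= (¬(B ∨ (B ∧ ¬C) ∨ (¬B ∧ C)) ∧ ¬¬A) ∨ (¬¬(B ∨ (B ⊕ C)) ∧ ¬A)   [expand ⊕]
= (¬(B ∨ (B ∧ ¬C) ∨ (¬B ∧ C)) ∧ ¬¬A) ∨ (¬¬(B ∨ (B ∧ ¬C) ∨ (¬B ∧ C)) ∧ ¬A)   [expand ⊕]
= (¬B ∧ ¬(B ∧ ¬C) ∧ ¬(¬B ∧ C) ∧ ¬¬A) ∨ (¬¬(B ∨ (B ∧ ¬C) ∨ (¬B ∧ C)) ∧ ¬A)   [De Morgan]
= (¬B ∧ (¬B ∨ ¬¬C) ∧ ¬(¬B ∧ C) ∧ ¬¬A) ∨ (¬¬(B ∨ (B ∧ ¬C) ∨ (¬B ∧ C)) ∧ ¬A)   [De Morgan]
= (¬B ∧ (¬B ∨ C) ∧ ¬(¬B ∧ C) ∧ ¬¬A) ∨ (¬¬(B ∨ (B ∧ ¬C) ∨ (¬B ∧ C)) ∧ ¬A)   [double negation]
= (¬B ∧ (¬B ∨ C) ∧ (¬¬B ∨ ¬C) ∧ ¬¬A) ∨ (¬¬(B ∨ (B ∧ ¬C) ∨ (¬B ∧ C)) ∧ ¬A)   [De Morgan]
= (¬B ∧ (¬B ∨ C) ∧ (B ∨ ¬C) ∧ ¬¬A) ∨ (¬¬(B ∨ (B ∧ ¬C) ∨ (¬B ∧ C)) ∧ ¬A)   [double negation]
= (¬B ∧ (¬B ∨ C) ∧ (B ∨ ¬C) ∧ A) ∨ (¬¬(B ∨ (B ∧ ¬C) ∨ (¬B ∧ C)) ∧ ¬A)   [double negation]
= (¬B ∧ (¬B ∨ C) ∧ (B ∨ ¬C) ∧ A) ∨ ((B ∨ (B ∧ ¬C) ∨ (¬B ∧ C)) ∧ ¬A)   [double negation]
= (¬B ∧ ¬B ∧ B ∧ A) ∨ (¬B ∧ ¬B ∧ ¬C ∧ A) ∨ (¬B ∧ C ∧ B ∧ A) ∨ (¬B ∧ C ∧ ¬C ∧ A) ∨ (B ∧ ¬A) ∨ (B ∧ ¬C ∧ ¬A) ∨ (¬B ∧ C ∧ ¬A)   [distribute ∧ over ∨]
= (¬B ∧ ¬C ∧ A) ∨ (B ∧ ¬A) ∨ (¬B ∧ C ∧ ¬A)   [simplify]

(¬B ∧ ¬C ∧ A) ∨ (B ∧ ¬A) ∨ (¬B ∧ C ∧ ¬A)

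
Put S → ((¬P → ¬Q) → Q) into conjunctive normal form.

S → ((¬P → ¬Q) → Q)
= ¬S ∨ ((¬P → ¬Q) → Q)   [eliminate →]
= ¬S ∨ ¬(¬P → ¬Q) ∨ Q   [eliminate →]
= ¬S ∨ ¬(¬¬P ∨ ¬Q) ∨ Q   [eliminate →]
= ¬S ∨ (¬¬¬P ∧ ¬¬Q) ∨ Q   [De Morgan]
= ¬S ∨ (¬P ∧ ¬¬Q) ∨ Q   [double negation]
= ¬S ∨ (¬P ∧ Q) ∨ Q   [double negation]
= (¬S ∨ ¬P ∨ Q) ∧ (¬S ∨ Q ∨ Q)   [distribute ∨ over ∧]
= ¬S ∨ Q   [simplify]

¬S ∨ Q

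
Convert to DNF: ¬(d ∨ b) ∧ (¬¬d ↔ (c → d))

¬(d ∨ b) ∧ (¬¬d ↔ (c → d))
≡ ¬(d ∨ b) ∧ (¬¬d → (c → d)) ∧ ((c → d) → ¬¬d)   [eliminate ↔]
≡ ¬(d ∨ b) ∧ (¬¬¬d ∨ (c → d)) ∧ ((c → d) → ¬¬d)   [eliminate →]
≡ ¬(d ∨ b) ∧ (¬¬¬d ∨ ¬c ∨ d) ∧ ((c → d) → ¬¬d)   [eliminate →]
≡ ¬(d ∨ b) ∧ (¬¬¬d ∨ ¬c ∨ d) ∧ (¬(c → d) ∨ ¬¬d)   [eliminate →]
≡ ¬(d ∨ b) ∧ (¬¬¬d ∨ ¬c ∨ d) ∧ (¬(¬c ∨ d) ∨ ¬¬d)   [eliminate →]
≡ ¬d ∧ ¬b ∧ (¬¬¬d ∨ ¬c ∨ d) ∧ (¬(¬c ∨ d) ∨ ¬¬d)   [De Morgan]
≡ ¬d ∧ ¬b ∧ (¬d ∨ ¬c ∨ d) ∧ (¬(¬c ∨ d) ∨ ¬¬d)   [double negation]
≡ ¬d ∧ ¬b ∧ (¬d ∨ ¬c ∨ d) ∧ ((¬¬c ∧ ¬d) ∨ ¬¬d)   [De Morgan]
≡ ¬d ∧ ¬b ∧ (¬d ∨ ¬c ∨ d) ∧ ((c ∧ ¬d) ∨ ¬¬d)   [double negation]
≡ ¬d ∧ ¬b ∧ (¬d ∨ ¬c ∨ d) ∧ ((c ∧ ¬d) ∨ d)   [double negation]
≡ (¬d ∧ ¬b ∧ ¬d ∧ c ∧ ¬d) ∨ (¬d ∧ ¬b ∧ ¬d ∧ d) ∨ (¬d ∧ ¬b ∧ ¬c ∧ c ∧ ¬d) ∨ (¬d ∧ ¬b ∧ ¬c ∧ d) ∨ (¬d ∧ ¬b ∧ d ∧ c ∧ ¬d) ∨ (¬d ∧ ¬b ∧ d ∧ d)   [distribute ∧ over ∨]
≡ ¬d ∧ ¬b ∧ c   [simplify]

¬d ∧ ¬b ∧ c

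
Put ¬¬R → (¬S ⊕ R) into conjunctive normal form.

¬R ∨ S

¬¬R → (¬S ⊕ R)
= ¬¬¬R ∨ (¬S ⊕ R)   [eliminate →]
= ¬¬¬R ∨ ((¬S ∨ R) ∧ ¬(¬S ∧ R))   [expand ⊕]
= ¬R ∨ ((¬S ∨ R) ∧ ¬(¬S ∧ R))   [double negation]
= ¬R ∨ ((¬S ∨ R) ∧ (¬¬S ∨ ¬R))   [De Morgan]
= ¬R ∨ ((¬S ∨ R) ∧ (S ∨ ¬R))   [double negation]
= (¬R ∨ ¬S ∨ R) ∧ (¬R ∨ S ∨ ¬R)   [distribute ∨ over ∧]
= ¬R ∨ S   [simplify]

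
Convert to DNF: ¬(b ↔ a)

(b ∧ ¬a) ∨ (a ∧ ¬b)

¬(b ↔ a)
⇔ ¬((b → a) ∧ (a → b))   [eliminate ↔]
⇔ ¬((¬b ∨ a) ∧ (a → b))   [eliminate →]
⇔ ¬((¬b ∨ a) ∧ (¬a ∨ b))   [eliminate →]
⇔ ¬(¬b ∨ a) ∨ ¬(¬a ∨ b)   [De Morgan]
⇔ (¬¬b ∧ ¬a) ∨ ¬(¬a ∨ b)   [De Morgan]
⇔ (b ∧ ¬a) ∨ ¬(¬a ∨ b)   [double negation]
⇔ (b ∧ ¬a) ∨ (¬¬a ∧ ¬b)   [De Morgan]
⇔ (b ∧ ¬a) ∨ (a ∧ ¬b)   [double negation]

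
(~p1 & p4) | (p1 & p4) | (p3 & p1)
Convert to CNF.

(p4 | p1) & (p4 | p3)

(~p1 & p4) | (p1 & p4) | (p3 & p1)
≡ (~p1 | p1 | p3) & (~p1 | p1 | p1) & (~p1 | p4 | p3) & (~p1 | p4 | p1) & (p4 | p1 | p3) & (p4 | p1 | p1) & (p4 | p4 | p3) & (p4 | p4 | p1)   [distribute | over &]
≡ (p4 | p1) & (p4 | p3)   [simplify]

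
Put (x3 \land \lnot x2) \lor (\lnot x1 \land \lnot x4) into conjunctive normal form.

(x3 \lor \lnot x1) \land (x3 \lor \lnot x4) \land (\lnot x2 \lor \lnot x1) \land (\lnot x2 \lor \lnot x4)

(x3 \land \lnot x2) \lor (\lnot x1 \land \lnot x4)
≡ (x3 \lor \lnot x1) \land (x3 \lor \lnot x4) \land (\lnot x2 \lor \lnot x1) \land (\lnot x2 \lor \lnot x4)   [distribute \lor over \land]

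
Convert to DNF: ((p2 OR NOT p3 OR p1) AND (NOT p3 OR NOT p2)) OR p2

NOT p3 OR (p1 AND NOT p2) OR p2

((p2 OR NOT p3 OR p1) AND (NOT p3 OR NOT p2)) OR p2
≡ (p2 AND NOT p3) OR (p2 AND NOT p2) OR (NOT p3 AND NOT p3) OR (NOT p3 AND NOT p2) OR (p1 AND NOT p3) OR (p1 AND NOT p2) OR p2   [distribute AND over OR]
≡ NOT p3 OR (p1 AND NOT p2) OR p2   [simplify]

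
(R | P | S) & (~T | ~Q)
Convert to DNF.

(R | P | S) & (~T | ~Q)
⇔ (R & ~T) | (R & ~Q) | (P & ~T) | (P & ~Q) | (S & ~T) | (S & ~Q)   [distribute & over |]

(R & ~T) | (R & ~Q) | (P & ~T) | (P & ~Q) | (S & ~T) | (S & ~Q)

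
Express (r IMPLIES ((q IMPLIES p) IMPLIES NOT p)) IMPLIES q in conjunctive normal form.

(r IMPLIES ((q IMPLIES p) IMPLIES NOT p)) IMPLIES q
≡ NOT (r IMPLIES ((q IMPLIES p) IMPLIES NOT p)) OR q   — eliminate IMPLIES
≡ NOT (NOT r OR ((q IMPLIES p) IMPLIES NOT p)) OR q   — eliminate IMPLIES
≡ NOT (NOT r OR NOT (q IMPLIES p) OR NOT p) OR q   — eliminate IMPLIES
≡ NOT (NOT r OR NOT (NOT q OR p) OR NOT p) OR q   — eliminate IMPLIES
≡ (NOT NOT r AND NOT NOT (NOT q OR p) AND NOT NOT p) OR q   — De Morgan
≡ (r AND NOT NOT (NOT q OR p) AND NOT NOT p) OR q   — double negation
≡ (r AND (NOT q OR p) AND NOT NOT p) OR q   — double negation
≡ (r AND (NOT q OR p) AND p) OR q   — double negation
≡ (r OR q) AND (NOT q OR p OR q) AND (p OR q)   — distribute OR over AND
≡ (r OR q) AND (p OR q)   — simplify

(r OR q) AND (p OR q)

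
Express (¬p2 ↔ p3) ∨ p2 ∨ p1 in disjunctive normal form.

(¬p2 ↔ p3) ∨ p2 ∨ p1
≡ ((¬p2 → p3) ∧ (p3 → ¬p2)) ∨ p2 ∨ p1   (eliminate ↔)
≡ ((¬¬p2 ∨ p3) ∧ (p3 → ¬p2)) ∨ p2 ∨ p1   (eliminate →)
≡ ((¬¬p2 ∨ p3) ∧ (¬p3 ∨ ¬p2)) ∨ p2 ∨ p1   (eliminate →)
≡ ((p2 ∨ p3) ∧ (¬p3 ∨ ¬p2)) ∨ p2 ∨ p1   (double negation)
≡ (p2 ∧ ¬p3) ∨ (p2 ∧ ¬p2) ∨ (p3 ∧ ¬p3) ∨ (p3 ∧ ¬p2) ∨ p2 ∨ p1   (distribute ∧ over ∨)
≡ (p3 ∧ ¬p2) ∨ p2 ∨ p1   (simplify)

(p3 ∧ ¬p2) ∨ p2 ∨ p1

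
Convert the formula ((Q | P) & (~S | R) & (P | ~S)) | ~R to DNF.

(Q & ~S) | (P & ~S) | (P & R) | ~R

((Q | P) & (~S | R) & (P | ~S)) | ~R
≡ (Q & ~S & P) | (Q & ~S & ~S) | (Q & R & P) | (Q & R & ~S) | (P & ~S & P) | (P & ~S & ~S) | (P & R & P) | (P & R & ~S) | ~R   [distribute & over |]
≡ (Q & ~S) | (P & ~S) | (P & R) | ~R   [simplify]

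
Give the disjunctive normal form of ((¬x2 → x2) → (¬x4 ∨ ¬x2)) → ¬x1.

((¬x2 → x2) → (¬x4 ∨ ¬x2)) → ¬x1
≡ ¬((¬x2 → x2) → (¬x4 ∨ ¬x2)) ∨ ¬x1   (eliminate →)
≡ ¬(¬(¬x2 → x2) ∨ ¬x4 ∨ ¬x2) ∨ ¬x1   (eliminate →)
≡ ¬(¬(¬¬x2 ∨ x2) ∨ ¬x4 ∨ ¬x2) ∨ ¬x1   (eliminate →)
≡ (¬¬(¬¬x2 ∨ x2) ∧ ¬¬x4 ∧ ¬¬x2) ∨ ¬x1   (De Morgan)
≡ ((¬¬x2 ∨ x2) ∧ ¬¬x4 ∧ ¬¬x2) ∨ ¬x1   (double negation)
≡ ((x2 ∨ x2) ∧ ¬¬x4 ∧ ¬¬x2) ∨ ¬x1   (double negation)
≡ ((x2 ∨ x2) ∧ x4 ∧ ¬¬x2) ∨ ¬x1   (double negation)
≡ ((x2 ∨ x2) ∧ x4 ∧ x2) ∨ ¬x1   (double negation)
≡ (x2 ∧ x4 ∧ x2) ∨ (x2 ∧ x4 ∧ x2) ∨ ¬x1   (distribute ∧ over ∨)
≡ (x2 ∧ x4) ∨ ¬x1   (simplify)

(x2 ∧ x4) ∨ ¬x1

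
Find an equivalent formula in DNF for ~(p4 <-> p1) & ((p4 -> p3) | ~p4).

~(p4 <-> p1) & ((p4 -> p3) | ~p4)
≡ ~((p4 -> p1) & (p1 -> p4)) & ((p4 -> p3) | ~p4)
≡ ~((~p4 | p1) & (p1 -> p4)) & ((p4 -> p3) | ~p4)
≡ ~((~p4 | p1) & (~p1 | p4)) & ((p4 -> p3) | ~p4)
≡ ~((~p4 | p1) & (~p1 | p4)) & (~p4 | p3 | ~p4)
≡ (~(~p4 | p1) | ~(~p1 | p4)) & (~p4 | p3 | ~p4)
≡ ((~~p4 & ~p1) | ~(~p1 | p4)) & (~p4 | p3 | ~p4)
≡ ((p4 & ~p1) | ~(~p1 | p4)) & (~p4 | p3 | ~p4)
≡ ((p4 & ~p1) | (~~p1 & ~p4)) & (~p4 | p3 | ~p4)
≡ ((p4 & ~p1) | (p1 & ~p4)) & (~p4 | p3 | ~p4)
≡ (p4 & ~p1 & ~p4) | (p4 & ~p1 & p3) | (p4 & ~p1 & ~p4) | (p1 & ~p4 & ~p4) | (p1 & ~p4 & p3) | (p1 & ~p4 & ~p4)
≡ (p4 & ~p1 & p3) | (p1 & ~p4)

(p4 & ~p1 & p3) | (p1 & ~p4)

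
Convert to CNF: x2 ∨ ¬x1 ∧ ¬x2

x2 ∨ ¬x1

x2 ∨ ¬x1 ∧ ¬x2
≡ (x2 ∨ ¬x1) ∧ (x2 ∨ ¬x2)   [distribute ∨ over ∧]
≡ x2 ∨ ¬x1   [simplify]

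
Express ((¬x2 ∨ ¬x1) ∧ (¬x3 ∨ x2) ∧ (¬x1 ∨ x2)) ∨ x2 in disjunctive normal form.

((¬x2 ∨ ¬x1) ∧ (¬x3 ∨ x2) ∧ (¬x1 ∨ x2)) ∨ x2
≡ (¬x2 ∧ ¬x3 ∧ ¬x1) ∨ (¬x2 ∧ ¬x3 ∧ x2) ∨ (¬x2 ∧ x2 ∧ ¬x1) ∨ (¬x2 ∧ x2 ∧ x2) ∨ (¬x1 ∧ ¬x3 ∧ ¬x1) ∨ (¬x1 ∧ ¬x3 ∧ x2) ∨ (¬x1 ∧ x2 ∧ ¬x1) ∨ (¬x1 ∧ x2 ∧ x2) ∨ x2   [distribute ∧ over ∨]
≡ (¬x1 ∧ ¬x3) ∨ x2   [simplify]

(¬x1 ∧ ¬x3) ∨ x2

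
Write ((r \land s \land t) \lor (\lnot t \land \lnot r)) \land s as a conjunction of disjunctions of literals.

(r \lor \lnot t) \land (t \lor \lnot r) \land s

((r \land s \land t) \lor (\lnot t \land \lnot r)) \land s
≡ (r \lor \lnot t) \land (r \lor \lnot r) \land (s \lor \lnot t) \land (s \lor \lnot r) \land (t \lor \lnot t) \land (t \lor \lnot r) \land s   [distribute \lor over \land]
≡ (r \lor \lnot t) \land (t \lor \lnot r) \land s   [simplify]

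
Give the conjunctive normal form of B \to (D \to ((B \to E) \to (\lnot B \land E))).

\lnot B \lor \lnot D \lor \lnot E

B \to (D \to ((B \to E) \to (\lnot B \land E)))
= \lnot B \lor (D \to ((B \to E) \to (\lnot B \land E)))
= \lnot B \lor \lnot D \lor ((B \to E) \to (\lnot B \land E))
= \lnot B \lor \lnot D \lor \lnot (B \to E) \lor (\lnot B \land E)
= \lnot B \lor \lnot D \lor \lnot (\lnot B \lor E) \lor (\lnot B \land E)
= \lnot B \lor \lnot D \lor (\lnot \lnot B \land \lnot E) \lor (\lnot B \land E)
= \lnot B \lor \lnot D \lor (B \land \lnot E) \lor (\lnot B \land E)
= (\lnot B \lor \lnot D \lor B \lor \lnot B) \land (\lnot B \lor \lnot D \lor B \lor E) \land (\lnot B \lor \lnot D \lor \lnot E \lor \lnot B) \land (\lnot B \lor \lnot D \lor \lnot E \lor E)
= \lnot B \lor \lnot D \lor \lnot E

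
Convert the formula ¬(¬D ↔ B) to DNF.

¬(¬D ↔ B)
⇔ ¬((¬D → B) ∧ (B → ¬D))   [eliminate ↔]
⇔ ¬((¬¬D ∨ B) ∧ (B → ¬D))   [eliminate →]
⇔ ¬((¬¬D ∨ B) ∧ (¬B ∨ ¬D))   [eliminate →]
⇔ ¬(¬¬D ∨ B) ∨ ¬(¬B ∨ ¬D)   [De Morgan]
⇔ (¬¬¬D ∧ ¬B) ∨ ¬(¬B ∨ ¬D)   [De Morgan]
⇔ (¬D ∧ ¬B) ∨ ¬(¬B ∨ ¬D)   [double negation]
⇔ (¬D ∧ ¬B) ∨ (¬¬B ∧ ¬¬D)   [De Morgan]
⇔ (¬D ∧ ¬B) ∨ (B ∧ ¬¬D)   [double negation]
⇔ (¬D ∧ ¬B) ∨ (B ∧ D)   [double negation]

(¬D ∧ ¬B) ∨ (B ∧ D)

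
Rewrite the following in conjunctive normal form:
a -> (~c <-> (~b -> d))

(~a | c | b | d) & (~a | ~b | ~c) & (~a | ~d | ~c)

a -> (~c <-> (~b -> d))
= ~a | (~c <-> (~b -> d))   [eliminate ->]
= ~a | ((~c -> (~b -> d)) & ((~b -> d) -> ~c))   [eliminate <->]
= ~a | ((~~c | (~b -> d)) & ((~b -> d) -> ~c))   [eliminate ->]
= ~a | ((~~c | ~~b | d) & ((~b -> d) -> ~c))   [eliminate ->]
= ~a | ((~~c | ~~b | d) & (~(~b -> d) | ~c))   [eliminate ->]
= ~a | ((~~c | ~~b | d) & (~(~~b | d) | ~c))   [eliminate ->]
= ~a | ((c | ~~b | d) & (~(~~b | d) | ~c))   [double negation]
= ~a | ((c | b | d) & (~(~~b | d) | ~c))   [double negation]
= ~a | ((c | b | d) & ((~~~b & ~d) | ~c))   [De Morgan]
= ~a | ((c | b | d) & ((~b & ~d) | ~c))   [double negation]
= (~a | c | b | d) & (~a | ~b | ~c) & (~a | ~d | ~c)   [distribute | over &]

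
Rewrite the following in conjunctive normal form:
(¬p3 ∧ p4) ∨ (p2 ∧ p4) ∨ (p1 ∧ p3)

(¬p3 ∧ p4) ∨ (p2 ∧ p4) ∨ (p1 ∧ p3)
≡ (¬p3 ∨ p2 ∨ p1) ∧ (¬p3 ∨ p2 ∨ p3) ∧ (¬p3 ∨ p4 ∨ p1) ∧ (¬p3 ∨ p4 ∨ p3) ∧ (p4 ∨ p2 ∨ p1) ∧ (p4 ∨ p2 ∨ p3) ∧ (p4 ∨ p4 ∨ p1) ∧ (p4 ∨ p4 ∨ p3)   — distribute ∨ over ∧
≡ (¬p3 ∨ p2 ∨ p1) ∧ (p4 ∨ p1) ∧ (p4 ∨ p3)   — simplify

(¬p3 ∨ p2 ∨ p1) ∧ (p4 ∨ p1) ∧ (p4 ∨ p3)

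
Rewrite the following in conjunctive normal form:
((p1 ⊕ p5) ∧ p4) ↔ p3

((p1 ⊕ p5) ∧ p4) ↔ p3
≡ (((p1 ⊕ p5) ∧ p4) → p3) ∧ (p3 → ((p1 ⊕ p5) ∧ p4))   — eliminate ↔
≡ (¬((p1 ⊕ p5) ∧ p4) ∨ p3) ∧ (p3 → ((p1 ⊕ p5) ∧ p4))   — eliminate →
≡ (¬((p1 ∨ p5) ∧ ¬(p1 ∧ p5) ∧ p4) ∨ p3) ∧ (p3 → ((p1 ⊕ p5) ∧ p4))   — expand ⊕
≡ (¬((p1 ∨ p5) ∧ ¬(p1 ∧ p5) ∧ p4) ∨ p3) ∧ (¬p3 ∨ ((p1 ⊕ p5) ∧ p4))   — eliminate →
≡ (¬((p1 ∨ p5) ∧ ¬(p1 ∧ p5) ∧ p4) ∨ p3) ∧ (¬p3 ∨ ((p1 ∨ p5) ∧ ¬(p1 ∧ p5) ∧ p4))   — expand ⊕
≡ (¬(p1 ∨ p5) ∨ ¬¬(p1 ∧ p5) ∨ ¬p4 ∨ p3) ∧ (¬p3 ∨ ((p1 ∨ p5) ∧ ¬(p1 ∧ p5) ∧ p4))   — De Morgan
≡ ((¬p1 ∧ ¬p5) ∨ ¬¬(p1 ∧ p5) ∨ ¬p4 ∨ p3) ∧ (¬p3 ∨ ((p1 ∨ p5) ∧ ¬(p1 ∧ p5) ∧ p4))   — De Morgan
≡ ((¬p1 ∧ ¬p5) ∨ (p1 ∧ p5) ∨ ¬p4 ∨ p3) ∧ (¬p3 ∨ ((p1 ∨ p5) ∧ ¬(p1 ∧ p5) ∧ p4))   — double negation
≡ ((¬p1 ∧ ¬p5) ∨ (p1 ∧ p5) ∨ ¬p4 ∨ p3) ∧ (¬p3 ∨ ((p1 ∨ p5) ∧ (¬p1 ∨ ¬p5) ∧ p4))   — De Morgan
≡ (¬p1 ∨ p1 ∨ ¬p4 ∨ p3) ∧ (¬p1 ∨ p5 ∨ ¬p4 ∨ p3) ∧ (¬p5 ∨ p1 ∨ ¬p4 ∨ p3) ∧ (¬p5 ∨ p5 ∨ ¬p4 ∨ p3) ∧ (¬p3 ∨ p1 ∨ p5) ∧ (¬p3 ∨ ¬p1 ∨ ¬p5) ∧ (¬p3 ∨ p4)   — distribute ∨ over ∧
≡ (¬p1 ∨ p5 ∨ ¬p4 ∨ p3) ∧ (¬p5 ∨ p1 ∨ ¬p4 ∨ p3) ∧ (¬p3 ∨ p1 ∨ p5) ∧ (¬p3 ∨ ¬p1 ∨ ¬p5) ∧ (¬p3 ∨ p4)   — simplify

(¬p1 ∨ p5 ∨ ¬p4 ∨ p3) ∧ (¬p5 ∨ p1 ∨ ¬p4 ∨ p3) ∧ (¬p3 ∨ p1 ∨ p5) ∧ (¬p3 ∨ ¬p1 ∨ ¬p5) ∧ (¬p3 ∨ p4)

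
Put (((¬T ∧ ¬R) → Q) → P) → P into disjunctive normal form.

(T ∧ ¬P) ∨ (R ∧ ¬P) ∨ (Q ∧ ¬P) ∨ P

(((¬T ∧ ¬R) → Q) → P) → P
≡ ¬(((¬T ∧ ¬R) → Q) → P) ∨ P   (eliminate →)
≡ ¬(¬((¬T ∧ ¬R) → Q) ∨ P) ∨ P   (eliminate →)
≡ ¬(¬(¬(¬T ∧ ¬R) ∨ Q) ∨ P) ∨ P   (eliminate →)
≡ (¬¬(¬(¬T ∧ ¬R) ∨ Q) ∧ ¬P) ∨ P   (De Morgan)
≡ ((¬(¬T ∧ ¬R) ∨ Q) ∧ ¬P) ∨ P   (double negation)
≡ ((¬¬T ∨ ¬¬R ∨ Q) ∧ ¬P) ∨ P   (De Morgan)
≡ ((T ∨ ¬¬R ∨ Q) ∧ ¬P) ∨ P   (double negation)
≡ ((T ∨ R ∨ Q) ∧ ¬P) ∨ P   (double negation)
≡ (T ∧ ¬P) ∨ (R ∧ ¬P) ∨ (Q ∧ ¬P) ∨ P   (distribute ∧ over ∨)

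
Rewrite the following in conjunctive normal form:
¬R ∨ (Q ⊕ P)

(¬R ∨ Q ∨ P) ∧ (¬R ∨ ¬Q ∨ ¬P)

¬R ∨ (Q ⊕ P)
= ¬R ∨ ((Q ∨ P) ∧ ¬(Q ∧ P))   (expand ⊕)
= ¬R ∨ ((Q ∨ P) ∧ (¬Q ∨ ¬P))   (De Morgan)
= (¬R ∨ Q ∨ P) ∧ (¬R ∨ ¬Q ∨ ¬P)   (distribute ∨ over ∧)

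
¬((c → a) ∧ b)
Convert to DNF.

¬((c → a) ∧ b)
≡ ¬((¬c ∨ a) ∧ b)   (eliminate →)
≡ ¬(¬c ∨ a) ∨ ¬b   (De Morgan)
≡ (¬¬c ∧ ¬a) ∨ ¬b   (De Morgan)
≡ (c ∧ ¬a) ∨ ¬b   (double negation)

(c ∧ ¬a) ∨ ¬b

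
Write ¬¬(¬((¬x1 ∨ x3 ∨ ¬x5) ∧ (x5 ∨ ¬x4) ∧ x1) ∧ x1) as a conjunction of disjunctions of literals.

¬¬(¬((¬x1 ∨ x3 ∨ ¬x5) ∧ (x5 ∨ ¬x4) ∧ x1) ∧ x1)
≡ ¬((¬x1 ∨ x3 ∨ ¬x5) ∧ (x5 ∨ ¬x4) ∧ x1) ∧ x1
≡ (¬(¬x1 ∨ x3 ∨ ¬x5) ∨ ¬(x5 ∨ ¬x4) ∨ ¬x1) ∧ x1
≡ ((¬¬x1 ∧ ¬x3 ∧ ¬¬x5) ∨ ¬(x5 ∨ ¬x4) ∨ ¬x1) ∧ x1
≡ ((x1 ∧ ¬x3 ∧ ¬¬x5) ∨ ¬(x5 ∨ ¬x4) ∨ ¬x1) ∧ x1
≡ ((x1 ∧ ¬x3 ∧ x5) ∨ ¬(x5 ∨ ¬x4) ∨ ¬x1) ∧ x1
≡ ((x1 ∧ ¬x3 ∧ x5) ∨ (¬x5 ∧ ¬¬x4) ∨ ¬x1) ∧ x1
≡ ((x1 ∧ ¬x3 ∧ x5) ∨ (¬x5 ∧ x4) ∨ ¬x1) ∧ x1
≡ (x1 ∨ ¬x5 ∨ ¬x1) ∧ (x1 ∨ x4 ∨ ¬x1) ∧ (¬x3 ∨ ¬x5 ∨ ¬x1) ∧ (¬x3 ∨ x4 ∨ ¬x1) ∧ (x5 ∨ ¬x5 ∨ ¬x1) ∧ (x5 ∨ x4 ∨ ¬x1) ∧ x1
≡ (¬x3 ∨ ¬x5 ∨ ¬x1) ∧ (¬x3 ∨ x4 ∨ ¬x1) ∧ (x5 ∨ x4 ∨ ¬x1) ∧ x1

(¬x3 ∨ ¬x5 ∨ ¬x1) ∧ (¬x3 ∨ x4 ∨ ¬x1) ∧ (x5 ∨ x4 ∨ ¬x1) ∧ x1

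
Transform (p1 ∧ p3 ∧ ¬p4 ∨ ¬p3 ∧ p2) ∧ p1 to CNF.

(p1 ∧ p3 ∧ ¬p4 ∨ ¬p3 ∧ p2) ∧ p1
≡ (p1 ∨ ¬p3) ∧ (p1 ∨ p2) ∧ (p3 ∨ ¬p3) ∧ (p3 ∨ p2) ∧ (¬p4 ∨ ¬p3) ∧ (¬p4 ∨ p2) ∧ p1   [distribute ∨ over ∧]
≡ (p3 ∨ p2) ∧ (¬p4 ∨ ¬p3) ∧ (¬p4 ∨ p2) ∧ p1   [simplify]

(p3 ∨ p2) ∧ (¬p4 ∨ ¬p3) ∧ (¬p4 ∨ p2) ∧ p1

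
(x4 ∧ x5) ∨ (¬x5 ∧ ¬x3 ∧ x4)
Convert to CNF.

x4 ∧ (x5 ∨ ¬x3)

(x4 ∧ x5) ∨ (¬x5 ∧ ¬x3 ∧ x4)
= (x4 ∨ ¬x5) ∧ (x4 ∨ ¬x3) ∧ (x4 ∨ x4) ∧ (x5 ∨ ¬x5) ∧ (x5 ∨ ¬x3) ∧ (x5 ∨ x4)   (distribute ∨ over ∧)
= x4 ∧ (x5 ∨ ¬x3)   (simplify)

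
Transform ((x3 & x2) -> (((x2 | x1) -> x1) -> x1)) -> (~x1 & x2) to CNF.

((x3 & x2) -> (((x2 | x1) -> x1) -> x1)) -> (~x1 & x2)
⇔ ~((x3 & x2) -> (((x2 | x1) -> x1) -> x1)) | (~x1 & x2)   [eliminate ->]
⇔ ~(~(x3 & x2) | (((x2 | x1) -> x1) -> x1)) | (~x1 & x2)   [eliminate ->]
⇔ ~(~(x3 & x2) | ~((x2 | x1) -> x1) | x1) | (~x1 & x2)   [eliminate ->]
⇔ ~(~(x3 & x2) | ~(~(x2 | x1) | x1) | x1) | (~x1 & x2)   [eliminate ->]
⇔ (~~(x3 & x2) & ~~(~(x2 | x1) | x1) & ~x1) | (~x1 & x2)   [De Morgan]
⇔ (x3 & x2 & ~~(~(x2 | x1) | x1) & ~x1) | (~x1 & x2)   [double negation]
⇔ (x3 & x2 & (~(x2 | x1) | x1) & ~x1) | (~x1 & x2)   [double negation]
⇔ (x3 & x2 & ((~x2 & ~x1) | x1) & ~x1) | (~x1 & x2)   [De Morgan]
⇔ (x3 | ~x1) & (x3 | x2) & (x2 | ~x1) & (x2 | x2) & (~x2 | x1 | ~x1) & (~x2 | x1 | x2) & (~x1 | x1 | ~x1) & (~x1 | x1 | x2) & (~x1 | ~x1) & (~x1 | x2)   [distribute | over &]
⇔ x2 & ~x1   [simplify]

x2 & ~x1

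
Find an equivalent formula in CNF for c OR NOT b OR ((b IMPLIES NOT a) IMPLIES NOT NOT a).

c OR NOT b OR ((b IMPLIES NOT a) IMPLIES NOT NOT a)
= c OR NOT b OR NOT (b IMPLIES NOT a) OR NOT NOT a   — eliminate IMPLIES
= c OR NOT b OR NOT (NOT b OR NOT a) OR NOT NOT a   — eliminate IMPLIES
= c OR NOT b OR (NOT NOT b AND NOT NOT a) OR NOT NOT a   — De Morgan
= c OR NOT b OR (b AND NOT NOT a) OR NOT NOT a   — double negation
= c OR NOT b OR (b AND a) OR NOT NOT a   — double negation
= c OR NOT b OR (b AND a) OR a   — double negation
= (c OR NOT b OR b OR a) AND (c OR NOT b OR a OR a)   — distribute OR over AND
= c OR NOT b OR a   — simplify

c OR NOT b OR a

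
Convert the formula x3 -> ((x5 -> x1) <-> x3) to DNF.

x3 -> ((x5 -> x1) <-> x3)
≡ ~x3 | ((x5 -> x1) <-> x3)   — eliminate ->
≡ ~x3 | (((x5 -> x1) -> x3) & (x3 -> (x5 -> x1)))   — eliminate <->
≡ ~x3 | ((~(x5 -> x1) | x3) & (x3 -> (x5 -> x1)))   — eliminate ->
≡ ~x3 | ((~(~x5 | x1) | x3) & (x3 -> (x5 -> x1)))   — eliminate ->
≡ ~x3 | ((~(~x5 | x1) | x3) & (~x3 | (x5 -> x1)))   — eliminate ->
≡ ~x3 | ((~(~x5 | x1) | x3) & (~x3 | ~x5 | x1))   — eliminate ->
≡ ~x3 | (((~~x5 & ~x1) | x3) & (~x3 | ~x5 | x1))   — De Morgan
≡ ~x3 | (((x5 & ~x1) | x3) & (~x3 | ~x5 | x1))   — double negation
≡ ~x3 | (x5 & ~x1 & ~x3) | (x5 & ~x1 & ~x5) | (x5 & ~x1 & x1) | (x3 & ~x3) | (x3 & ~x5) | (x3 & x1)   — distribute & over |
≡ ~x3 | (x3 & ~x5) | (x3 & x1)   — simplify

~x3 | (x3 & ~x5) | (x3 & x1)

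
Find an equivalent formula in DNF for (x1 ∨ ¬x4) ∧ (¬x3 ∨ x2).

(x1 ∨ ¬x4) ∧ (¬x3 ∨ x2)
⇔ x1 ∧ ¬x3 ∨ x1 ∧ x2 ∨ ¬x4 ∧ ¬x3 ∨ ¬x4 ∧ x2   — distribute ∧ over ∨

x1 ∧ ¬x3 ∨ x1 ∧ x2 ∨ ¬x4 ∧ ¬x3 ∨ ¬x4 ∧ x2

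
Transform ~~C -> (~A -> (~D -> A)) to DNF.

~~C -> (~A -> (~D -> A))
⇔ ~~~C | (~A -> (~D -> A))   [eliminate ->]
⇔ ~~~C | ~~A | (~D -> A)   [eliminate ->]
⇔ ~~~C | ~~A | ~~D | A   [eliminate ->]
⇔ ~C | ~~A | ~~D | A   [double negation]
⇔ ~C | A | ~~D | A   [double negation]
⇔ ~C | A | D | A   [double negation]
⇔ ~C | A | D   [simplify]

~C | A | D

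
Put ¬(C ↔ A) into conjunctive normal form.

(C ∨ A) ∧ (¬A ∨ ¬C)

¬(C ↔ A)
≡ ¬((C → A) ∧ (A → C))   [eliminate ↔]
≡ ¬((¬C ∨ A) ∧ (A → C))   [eliminate →]
≡ ¬((¬C ∨ A) ∧ (¬A ∨ C))   [eliminate →]
≡ ¬(¬C ∨ A) ∨ ¬(¬A ∨ C)   [De Morgan]
≡ ¬¬C ∧ ¬A ∨ ¬(¬A ∨ C)   [De Morgan]
≡ C ∧ ¬A ∨ ¬(¬A ∨ C)   [double negation]
≡ C ∧ ¬A ∨ ¬¬A ∧ ¬C   [De Morgan]
≡ C ∧ ¬A ∨ A ∧ ¬C   [double negation]
≡ (C ∨ A) ∧ (C ∨ ¬C) ∧ (¬A ∨ A) ∧ (¬A ∨ ¬C)   [distribute ∨ over ∧]
≡ (C ∨ A) ∧ (¬A ∨ ¬C)   [simplify]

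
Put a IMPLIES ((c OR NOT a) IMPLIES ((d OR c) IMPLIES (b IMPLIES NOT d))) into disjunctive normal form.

NOT a OR (NOT c AND a) OR NOT b OR NOT d

a IMPLIES ((c OR NOT a) IMPLIES ((d OR c) IMPLIES (b IMPLIES NOT d)))
≡ NOT a OR ((c OR NOT a) IMPLIES ((d OR c) IMPLIES (b IMPLIES NOT d)))   — eliminate IMPLIES
≡ NOT a OR NOT (c OR NOT a) OR ((d OR c) IMPLIES (b IMPLIES NOT d))   — eliminate IMPLIES
≡ NOT a OR NOT (c OR NOT a) OR NOT (d OR c) OR (b IMPLIES NOT d)   — eliminate IMPLIES
≡ NOT a OR NOT (c OR NOT a) OR NOT (d OR c) OR NOT b OR NOT d   — eliminate IMPLIES
≡ NOT a OR (NOT c AND NOT NOT a) OR NOT (d OR c) OR NOT b OR NOT d   — De Morgan
≡ NOT a OR (NOT c AND a) OR NOT (d OR c) OR NOT b OR NOT d   — double negation
≡ NOT a OR (NOT c AND a) OR (NOT d AND NOT c) OR NOT b OR NOT d   — De Morgan
≡ NOT a OR (NOT c AND a) OR NOT b OR NOT d   — simplify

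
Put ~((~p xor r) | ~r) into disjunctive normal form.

~((~p xor r) | ~r)
⇔ ~((~p & ~r) | (~~p & r) | ~r)   [expand xor]
⇔ ~(~p & ~r) & ~(~~p & r) & ~~r   [De Morgan]
⇔ (~~p | ~~r) & ~(~~p & r) & ~~r   [De Morgan]
⇔ (p | ~~r) & ~(~~p & r) & ~~r   [double negation]
⇔ (p | r) & ~(~~p & r) & ~~r   [double negation]
⇔ (p | r) & (~~~p | ~r) & ~~r   [De Morgan]
⇔ (p | r) & (~p | ~r) & ~~r   [double negation]
⇔ (p | r) & (~p | ~r) & r   [double negation]
⇔ (p & ~p & r) | (p & ~r & r) | (r & ~p & r) | (r & ~r & r)   [distribute & over |]
⇔ r & ~p   [simplify]

r & ~p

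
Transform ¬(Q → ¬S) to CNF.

Q ∧ S

¬(Q → ¬S)
⇔ ¬(¬Q ∨ ¬S)
⇔ ¬¬Q ∧ ¬¬S
⇔ Q ∧ ¬¬S
⇔ Q ∧ S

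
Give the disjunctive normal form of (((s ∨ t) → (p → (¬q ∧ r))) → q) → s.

(((s ∨ t) → (p → (¬q ∧ r))) → q) → s
= ¬(((s ∨ t) → (p → (¬q ∧ r))) → q) ∨ s
= ¬(¬((s ∨ t) → (p → (¬q ∧ r))) ∨ q) ∨ s
= ¬(¬(¬(s ∨ t) ∨ (p → (¬q ∧ r))) ∨ q) ∨ s
= ¬(¬(¬(s ∨ t) ∨ ¬p ∨ (¬q ∧ r)) ∨ q) ∨ s
= (¬¬(¬(s ∨ t) ∨ ¬p ∨ (¬q ∧ r)) ∧ ¬q) ∨ s
= ((¬(s ∨ t) ∨ ¬p ∨ (¬q ∧ r)) ∧ ¬q) ∨ s
= (((¬s ∧ ¬t) ∨ ¬p ∨ (¬q ∧ r)) ∧ ¬q) ∨ s
= (¬s ∧ ¬t ∧ ¬q) ∨ (¬p ∧ ¬q) ∨ (¬q ∧ r ∧ ¬q) ∨ s
= (¬s ∧ ¬t ∧ ¬q) ∨ (¬p ∧ ¬q) ∨ (¬q ∧ r) ∨ s

(¬s ∧ ¬t ∧ ¬q) ∨ (¬p ∧ ¬q) ∨ (¬q ∧ r) ∨ s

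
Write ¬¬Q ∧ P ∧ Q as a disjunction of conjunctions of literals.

¬¬Q ∧ P ∧ Q
= Q ∧ P ∧ Q   [double negation]
= Q ∧ P   [simplify]

Q ∧ P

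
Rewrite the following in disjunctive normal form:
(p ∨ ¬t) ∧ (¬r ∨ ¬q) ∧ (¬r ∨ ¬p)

(p ∧ ¬r) ∨ (¬t ∧ ¬r) ∨ (¬t ∧ ¬q ∧ ¬p)

(p ∨ ¬t) ∧ (¬r ∨ ¬q) ∧ (¬r ∨ ¬p)
≡ (p ∧ ¬r ∧ ¬r) ∨ (p ∧ ¬r ∧ ¬p) ∨ (p ∧ ¬q ∧ ¬r) ∨ (p ∧ ¬q ∧ ¬p) ∨ (¬t ∧ ¬r ∧ ¬r) ∨ (¬t ∧ ¬r ∧ ¬p) ∨ (¬t ∧ ¬q ∧ ¬r) ∨ (¬t ∧ ¬q ∧ ¬p)   (distribute ∧ over ∨)
≡ (p ∧ ¬r) ∨ (¬t ∧ ¬r) ∨ (¬t ∧ ¬q ∧ ¬p)   (simplify)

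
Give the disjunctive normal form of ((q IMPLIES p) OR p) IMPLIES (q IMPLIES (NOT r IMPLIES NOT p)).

NOT q OR r OR NOT p

((q IMPLIES p) OR p) IMPLIES (q IMPLIES (NOT r IMPLIES NOT p))
⇔ NOT ((q IMPLIES p) OR p) OR (q IMPLIES (NOT r IMPLIES NOT p))   [eliminate IMPLIES]
⇔ NOT (NOT q OR p OR p) OR (q IMPLIES (NOT r IMPLIES NOT p))   [eliminate IMPLIES]
⇔ NOT (NOT q OR p OR p) OR NOT q OR (NOT r IMPLIES NOT p)   [eliminate IMPLIES]
⇔ NOT (NOT q OR p OR p) OR NOT q OR NOT NOT r OR NOT p   [eliminate IMPLIES]
⇔ (NOT NOT q AND NOT p AND NOT p) OR NOT q OR NOT NOT r OR NOT p   [De Morgan]
⇔ (q AND NOT p AND NOT p) OR NOT q OR NOT NOT r OR NOT p   [double negation]
⇔ (q AND NOT p AND NOT p) OR NOT q OR r OR NOT p   [double negation]
⇔ NOT q OR r OR NOT p   [simplify]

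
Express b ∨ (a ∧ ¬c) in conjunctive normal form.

(b ∨ a) ∧ (b ∨ ¬c)

b ∨ (a ∧ ¬c)
= (b ∨ a) ∧ (b ∨ ¬c)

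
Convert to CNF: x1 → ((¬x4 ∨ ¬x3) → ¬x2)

x1 → ((¬x4 ∨ ¬x3) → ¬x2)
≡ ¬x1 ∨ ((¬x4 ∨ ¬x3) → ¬x2)
≡ ¬x1 ∨ ¬(¬x4 ∨ ¬x3) ∨ ¬x2
≡ ¬x1 ∨ (¬¬x4 ∧ ¬¬x3) ∨ ¬x2
≡ ¬x1 ∨ (x4 ∧ ¬¬x3) ∨ ¬x2
≡ ¬x1 ∨ (x4 ∧ x3) ∨ ¬x2
≡ (¬x1 ∨ x4 ∨ ¬x2) ∧ (¬x1 ∨ x3 ∨ ¬x2)

(¬x1 ∨ x4 ∨ ¬x2) ∧ (¬x1 ∨ x3 ∨ ¬x2)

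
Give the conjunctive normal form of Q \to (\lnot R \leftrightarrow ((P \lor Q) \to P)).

Q \to (\lnot R \leftrightarrow ((P \lor Q) \to P))
≡ \lnot Q \lor (\lnot R \leftrightarrow ((P \lor Q) \to P))   — eliminate \to
≡ \lnot Q \lor ((\lnot R \to ((P \lor Q) \to P)) \land (((P \lor Q) \to P) \to \lnot R))   — eliminate \leftrightarrow
≡ \lnot Q \lor ((\lnot \lnot R \lor ((P \lor Q) \to P)) \land (((P \lor Q) \to P) \to \lnot R))   — eliminate \to
≡ \lnot Q \lor ((\lnot \lnot R \lor \lnot (P \lor Q) \lor P) \land (((P \lor Q) \to P) \to \lnot R))   — eliminate \to
≡ \lnot Q \lor ((\lnot \lnot R \lor \lnot (P \lor Q) \lor P) \land (\lnot ((P \lor Q) \to P) \lor \lnot R))   — eliminate \to
≡ \lnot Q \lor ((\lnot \lnot R \lor \lnot (P \lor Q) \lor P) \land (\lnot (\lnot (P \lor Q) \lor P) \lor \lnot R))   — eliminate \to
≡ \lnot Q \lor ((R \lor \lnot (P \lor Q) \lor P) \land (\lnot (\lnot (P \lor Q) \lor P) \lor \lnot R))   — double negation
≡ \lnot Q \lor ((R \lor (\lnot P \land \lnot Q) \lor P) \land (\lnot (\lnot (P \lor Q) \lor P) \lor \lnot R))   — De Morgan
≡ \lnot Q \lor ((R \lor (\lnot P \land \lnot Q) \lor P) \land ((\lnot \lnot (P \lor Q) \land \lnot P) \lor \lnot R))   — De Morgan
≡ \lnot Q \lor ((R \lor (\lnot P \land \lnot Q) \lor P) \land (((P \lor Q) \land \lnot P) \lor \lnot R))   — double negation
≡ (\lnot Q \lor R \lor \lnot P \lor P) \land (\lnot Q \lor R \lor \lnot Q \lor P) \land (\lnot Q \lor P \lor Q \lor \lnot R) \land (\lnot Q \lor \lnot P \lor \lnot R)   — distribute \lor over \land
≡ (\lnot Q \lor R \lor P) \land (\lnot Q \lor \lnot P \lor \lnot R)   — simplify

(\lnot Q \lor R \lor P) \land (\lnot Q \lor \lnot P \lor \lnot R)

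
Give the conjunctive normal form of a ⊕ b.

a ⊕ b
≡ (a ∨ b) ∧ ¬(a ∧ b)   (expand ⊕)
≡ (a ∨ b) ∧ (¬a ∨ ¬b)   (De Morgan)

(a ∨ b) ∧ (¬a ∨ ¬b)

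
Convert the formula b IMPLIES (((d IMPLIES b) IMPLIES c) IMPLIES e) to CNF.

b IMPLIES (((d IMPLIES b) IMPLIES c) IMPLIES e)
⇔ NOT b OR (((d IMPLIES b) IMPLIES c) IMPLIES e)   [eliminate IMPLIES]
⇔ NOT b OR NOT ((d IMPLIES b) IMPLIES c) OR e   [eliminate IMPLIES]
⇔ NOT b OR NOT (NOT (d IMPLIES b) OR c) OR e   [eliminate IMPLIES]
⇔ NOT b OR NOT (NOT (NOT d OR b) OR c) OR e   [eliminate IMPLIES]
⇔ NOT b OR (NOT NOT (NOT d OR b) AND NOT c) OR e   [De Morgan]
⇔ NOT b OR ((NOT d OR b) AND NOT c) OR e   [double negation]
⇔ (NOT b OR NOT d OR b OR e) AND (NOT b OR NOT c OR e)   [distribute OR over AND]
⇔ NOT b OR NOT c OR e   [simplify]

NOT b OR NOT c OR e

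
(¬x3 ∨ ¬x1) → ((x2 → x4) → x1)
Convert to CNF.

(¬x3 ∨ ¬x1) → ((x2 → x4) → x1)
⇔ ¬(¬x3 ∨ ¬x1) ∨ ((x2 → x4) → x1)   — eliminate →
⇔ ¬(¬x3 ∨ ¬x1) ∨ ¬(x2 → x4) ∨ x1   — eliminate →
⇔ ¬(¬x3 ∨ ¬x1) ∨ ¬(¬x2 ∨ x4) ∨ x1   — eliminate →
⇔ (¬¬x3 ∧ ¬¬x1) ∨ ¬(¬x2 ∨ x4) ∨ x1   — De Morgan
⇔ (x3 ∧ ¬¬x1) ∨ ¬(¬x2 ∨ x4) ∨ x1   — double negation
⇔ (x3 ∧ x1) ∨ ¬(¬x2 ∨ x4) ∨ x1   — double negation
⇔ (x3 ∧ x1) ∨ (¬¬x2 ∧ ¬x4) ∨ x1   — De Morgan
⇔ (x3 ∧ x1) ∨ (x2 ∧ ¬x4) ∨ x1   — double negation
⇔ (x3 ∨ x2 ∨ x1) ∧ (x3 ∨ ¬x4 ∨ x1) ∧ (x1 ∨ x2 ∨ x1) ∧ (x1 ∨ ¬x4 ∨ x1)   — distribute ∨ over ∧
⇔ (x1 ∨ x2) ∧ (x1 ∨ ¬x4)   — simplify

(x1 ∨ x2) ∧ (x1 ∨ ¬x4)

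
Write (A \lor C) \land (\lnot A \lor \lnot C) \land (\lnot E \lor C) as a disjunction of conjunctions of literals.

(A \lor C) \land (\lnot A \lor \lnot C) \land (\lnot E \lor C)
= (A \land \lnot A \land \lnot E) \lor (A \land \lnot A \land C) \lor (A \land \lnot C \land \lnot E) \lor (A \land \lnot C \land C) \lor (C \land \lnot A \land \lnot E) \lor (C \land \lnot A \land C) \lor (C \land \lnot C \land \lnot E) \lor (C \land \lnot C \land C)   [distribute \land over \lor]
= (A \land \lnot C \land \lnot E) \lor (C \land \lnot A)   [simplify]

(A \land \lnot C \land \lnot E) \lor (C \land \lnot A)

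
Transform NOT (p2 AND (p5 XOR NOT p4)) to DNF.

NOT (p2 AND (p5 XOR NOT p4))
⇔ NOT (p2 AND ((p5 AND NOT NOT p4) OR (NOT p5 AND NOT p4)))   — expand XOR
⇔ NOT p2 OR NOT ((p5 AND NOT NOT p4) OR (NOT p5 AND NOT p4))   — De Morgan
⇔ NOT p2 OR (NOT (p5 AND NOT NOT p4) AND NOT (NOT p5 AND NOT p4))   — De Morgan
⇔ NOT p2 OR ((NOT p5 OR NOT NOT NOT p4) AND NOT (NOT p5 AND NOT p4))   — De Morgan
⇔ NOT p2 OR ((NOT p5 OR NOT p4) AND NOT (NOT p5 AND NOT p4))   — double negation
⇔ NOT p2 OR ((NOT p5 OR NOT p4) AND (NOT NOT p5 OR NOT NOT p4))   — De Morgan
⇔ NOT p2 OR ((NOT p5 OR NOT p4) AND (p5 OR NOT NOT p4))   — double negation
⇔ NOT p2 OR ((NOT p5 OR NOT p4) AND (p5 OR p4))   — double negation
⇔ NOT p2 OR (NOT p5 AND p5) OR (NOT p5 AND p4) OR (NOT p4 AND p5) OR (NOT p4 AND p4)   — distribute AND over OR
⇔ NOT p2 OR (NOT p5 AND p4) OR (NOT p4 AND p5)   — simplify

NOT p2 OR (NOT p5 AND p4) OR (NOT p4 AND p5)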